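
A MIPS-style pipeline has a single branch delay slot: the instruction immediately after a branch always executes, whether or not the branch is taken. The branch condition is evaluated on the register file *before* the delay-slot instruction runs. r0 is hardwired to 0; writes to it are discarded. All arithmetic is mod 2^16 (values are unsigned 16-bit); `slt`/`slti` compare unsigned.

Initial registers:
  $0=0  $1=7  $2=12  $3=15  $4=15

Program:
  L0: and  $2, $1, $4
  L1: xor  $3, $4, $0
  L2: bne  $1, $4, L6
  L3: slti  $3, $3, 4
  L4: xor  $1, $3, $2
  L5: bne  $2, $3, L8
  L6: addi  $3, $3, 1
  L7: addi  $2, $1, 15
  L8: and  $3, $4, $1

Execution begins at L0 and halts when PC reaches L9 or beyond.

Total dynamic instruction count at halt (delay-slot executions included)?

7

[0] and  $2, $1, $4  →  {$0:0, $1:7, $2:7, $3:15, $4:15}
[1] xor  $3, $4, $0  →  {$0:0, $1:7, $2:7, $3:15, $4:15}
[2] bne  $1, $4, L6  →  {$0:0, $1:7, $2:7, $3:15, $4:15}  ⟨branch taken⟩
[3] slti  $3, $3, 4  →  {$0:0, $1:7, $2:7, $3:0, $4:15}
[6] addi  $3, $3, 1  →  {$0:0, $1:7, $2:7, $3:1, $4:15}
[7] addi  $2, $1, 15  →  {$0:0, $1:7, $2:22, $3:1, $4:15}
[8] and  $3, $4, $1  →  {$0:0, $1:7, $2:22, $3:7, $4:15}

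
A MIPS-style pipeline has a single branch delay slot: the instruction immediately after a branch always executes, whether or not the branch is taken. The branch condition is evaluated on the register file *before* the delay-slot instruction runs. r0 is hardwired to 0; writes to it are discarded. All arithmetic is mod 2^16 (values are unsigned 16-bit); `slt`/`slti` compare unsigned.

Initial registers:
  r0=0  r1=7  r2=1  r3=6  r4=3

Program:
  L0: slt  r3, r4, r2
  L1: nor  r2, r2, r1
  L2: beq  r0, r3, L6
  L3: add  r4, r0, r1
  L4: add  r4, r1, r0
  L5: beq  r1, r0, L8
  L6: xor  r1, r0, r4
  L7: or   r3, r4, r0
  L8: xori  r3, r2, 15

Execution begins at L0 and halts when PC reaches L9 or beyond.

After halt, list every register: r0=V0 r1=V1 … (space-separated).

r0=0 r1=7 r2=65528 r3=65527 r4=7

PC=0  slt  r3, r4, r2        | r0=0 r1=7 r2=1 r3=0 r4=3
PC=1  nor  r2, r2, r1        | r0=0 r1=7 r2=65528 r3=0 r4=3
PC=2  beq  r0, r3, L6        | r0=0 r1=7 r2=65528 r3=0 r4=3  [TAKEN]
PC=3  add  r4, r0, r1        | r0=0 r1=7 r2=65528 r3=0 r4=7
PC=6  xor  r1, r0, r4        | r0=0 r1=7 r2=65528 r3=0 r4=7
PC=7  or   r3, r4, r0        | r0=0 r1=7 r2=65528 r3=7 r4=7
PC=8  xori  r3, r2, 15       | r0=0 r1=7 r2=65528 r3=65527 r4=7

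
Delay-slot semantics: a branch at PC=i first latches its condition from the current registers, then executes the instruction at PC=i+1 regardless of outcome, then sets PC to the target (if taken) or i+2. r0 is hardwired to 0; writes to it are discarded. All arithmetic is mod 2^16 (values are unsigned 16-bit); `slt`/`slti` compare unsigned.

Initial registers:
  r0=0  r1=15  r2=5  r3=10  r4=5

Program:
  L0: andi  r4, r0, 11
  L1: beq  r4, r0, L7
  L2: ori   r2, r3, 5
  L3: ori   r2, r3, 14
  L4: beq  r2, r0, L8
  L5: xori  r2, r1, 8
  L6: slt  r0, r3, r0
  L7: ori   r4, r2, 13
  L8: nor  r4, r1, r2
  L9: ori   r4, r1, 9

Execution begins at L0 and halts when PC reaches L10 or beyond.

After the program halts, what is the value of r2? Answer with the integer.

15

#0 andi  r4, r0, 11 ; 0/15/5/10/0
#1 beq  r4, r0, L7 ; 0/15/5/10/0 ; →target
#2 ori   r2, r3, 5 ; 0/15/15/10/0
#7 ori   r4, r2, 13 ; 0/15/15/10/15
#8 nor  r4, r1, r2 ; 0/15/15/10/65520
#9 ori   r4, r1, 9 ; 0/15/15/10/15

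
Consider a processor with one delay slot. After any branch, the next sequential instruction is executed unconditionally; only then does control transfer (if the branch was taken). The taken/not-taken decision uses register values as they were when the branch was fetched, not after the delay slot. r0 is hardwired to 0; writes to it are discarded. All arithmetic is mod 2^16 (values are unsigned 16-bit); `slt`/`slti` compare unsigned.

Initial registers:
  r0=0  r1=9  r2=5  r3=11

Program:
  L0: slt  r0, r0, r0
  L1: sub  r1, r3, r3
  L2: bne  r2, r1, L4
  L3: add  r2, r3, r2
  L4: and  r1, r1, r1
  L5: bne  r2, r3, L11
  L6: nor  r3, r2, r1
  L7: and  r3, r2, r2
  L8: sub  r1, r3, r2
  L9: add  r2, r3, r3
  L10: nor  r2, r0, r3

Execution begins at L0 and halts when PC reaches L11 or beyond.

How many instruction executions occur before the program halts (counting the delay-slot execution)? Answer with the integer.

PC=0  slt  r0, r0, r0        | r0=0 r1=9 r2=5 r3=11
PC=1  sub  r1, r3, r3        | r0=0 r1=0 r2=5 r3=11
PC=2  bne  r2, r1, L4        | r0=0 r1=0 r2=5 r3=11  [TAKEN]
PC=3  add  r2, r3, r2        | r0=0 r1=0 r2=16 r3=11
PC=4  and  r1, r1, r1        | r0=0 r1=0 r2=16 r3=11
PC=5  bne  r2, r3, L11       | r0=0 r1=0 r2=16 r3=11  [TAKEN]
PC=6  nor  r3, r2, r1        | r0=0 r1=0 r2=16 r3=65519

7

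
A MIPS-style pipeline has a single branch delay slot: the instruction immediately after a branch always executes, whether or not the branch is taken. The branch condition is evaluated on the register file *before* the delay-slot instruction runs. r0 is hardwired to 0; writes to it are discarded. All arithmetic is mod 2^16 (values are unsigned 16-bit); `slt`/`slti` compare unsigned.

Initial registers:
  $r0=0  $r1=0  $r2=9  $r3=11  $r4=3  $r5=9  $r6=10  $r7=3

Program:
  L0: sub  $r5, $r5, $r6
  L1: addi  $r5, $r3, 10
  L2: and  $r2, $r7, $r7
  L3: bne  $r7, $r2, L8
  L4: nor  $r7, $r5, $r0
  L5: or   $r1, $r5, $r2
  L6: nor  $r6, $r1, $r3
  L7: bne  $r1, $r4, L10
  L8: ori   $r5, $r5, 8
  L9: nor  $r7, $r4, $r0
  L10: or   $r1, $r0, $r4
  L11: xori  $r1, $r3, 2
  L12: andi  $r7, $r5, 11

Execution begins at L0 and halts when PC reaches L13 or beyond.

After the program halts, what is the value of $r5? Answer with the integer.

  step pc=0: sub  $r5, $r5, $r6  regs=(0,0,9,11,3,65535,10,3)
  step pc=1: addi  $r5, $r3, 10  regs=(0,0,9,11,3,21,10,3)
  step pc=2: and  $r2, $r7, $r7  regs=(0,0,3,11,3,21,10,3)
  step pc=3: bne  $r7, $r2, L8  cond=F  regs=(0,0,3,11,3,21,10,3)
  step pc=4: nor  $r7, $r5, $r0  regs=(0,0,3,11,3,21,10,65514)
  step pc=5: or   $r1, $r5, $r2  regs=(0,23,3,11,3,21,10,65514)
  step pc=6: nor  $r6, $r1, $r3  regs=(0,23,3,11,3,21,65504,65514)
  step pc=7: bne  $r1, $r4, L10  cond=T  regs=(0,23,3,11,3,21,65504,65514)
  step pc=8: ori   $r5, $r5, 8  regs=(0,23,3,11,3,29,65504,65514)
  step pc=10: or   $r1, $r0, $r4  regs=(0,3,3,11,3,29,65504,65514)
  step pc=11: xori  $r1, $r3, 2  regs=(0,9,3,11,3,29,65504,65514)
  step pc=12: andi  $r7, $r5, 11  regs=(0,9,3,11,3,29,65504,9)

29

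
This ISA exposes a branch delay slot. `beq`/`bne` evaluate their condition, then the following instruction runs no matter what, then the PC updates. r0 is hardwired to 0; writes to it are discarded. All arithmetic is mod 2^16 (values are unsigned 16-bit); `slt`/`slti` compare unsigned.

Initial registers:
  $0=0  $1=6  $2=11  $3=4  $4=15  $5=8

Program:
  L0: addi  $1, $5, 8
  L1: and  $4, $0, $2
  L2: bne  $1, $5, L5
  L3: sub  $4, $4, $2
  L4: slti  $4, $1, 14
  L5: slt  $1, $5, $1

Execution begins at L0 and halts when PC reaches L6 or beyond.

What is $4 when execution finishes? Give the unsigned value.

#0 addi  $1, $5, 8 ; 0/16/11/4/15/8
#1 and  $4, $0, $2 ; 0/16/11/4/0/8
#2 bne  $1, $5, L5 ; 0/16/11/4/0/8 ; →target
#3 sub  $4, $4, $2 ; 0/16/11/4/65525/8
#5 slt  $1, $5, $1 ; 0/1/11/4/65525/8

65525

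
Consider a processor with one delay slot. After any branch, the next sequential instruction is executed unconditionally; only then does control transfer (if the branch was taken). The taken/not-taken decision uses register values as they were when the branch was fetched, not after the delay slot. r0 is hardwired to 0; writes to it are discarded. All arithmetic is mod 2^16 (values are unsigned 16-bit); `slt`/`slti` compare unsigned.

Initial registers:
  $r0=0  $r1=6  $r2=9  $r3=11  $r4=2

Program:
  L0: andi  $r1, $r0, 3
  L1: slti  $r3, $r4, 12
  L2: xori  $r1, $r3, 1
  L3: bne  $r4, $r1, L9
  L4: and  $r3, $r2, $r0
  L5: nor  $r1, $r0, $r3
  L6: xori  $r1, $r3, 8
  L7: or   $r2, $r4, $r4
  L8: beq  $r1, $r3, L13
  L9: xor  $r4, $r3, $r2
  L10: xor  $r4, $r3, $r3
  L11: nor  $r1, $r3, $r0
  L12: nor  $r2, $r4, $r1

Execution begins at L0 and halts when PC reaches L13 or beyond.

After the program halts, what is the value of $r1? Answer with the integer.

65535

[0] andi  $r1, $r0, 3  →  {$r0:0, $r1:0, $r2:9, $r3:11, $r4:2}
[1] slti  $r3, $r4, 12  →  {$r0:0, $r1:0, $r2:9, $r3:1, $r4:2}
[2] xori  $r1, $r3, 1  →  {$r0:0, $r1:0, $r2:9, $r3:1, $r4:2}
[3] bne  $r4, $r1, L9  →  {$r0:0, $r1:0, $r2:9, $r3:1, $r4:2}  ⟨branch taken⟩
[4] and  $r3, $r2, $r0  →  {$r0:0, $r1:0, $r2:9, $r3:0, $r4:2}
[9] xor  $r4, $r3, $r2  →  {$r0:0, $r1:0, $r2:9, $r3:0, $r4:9}
[10] xor  $r4, $r3, $r3  →  {$r0:0, $r1:0, $r2:9, $r3:0, $r4:0}
[11] nor  $r1, $r3, $r0  →  {$r0:0, $r1:65535, $r2:9, $r3:0, $r4:0}
[12] nor  $r2, $r4, $r1  →  {$r0:0, $r1:65535, $r2:0, $r3:0, $r4:0}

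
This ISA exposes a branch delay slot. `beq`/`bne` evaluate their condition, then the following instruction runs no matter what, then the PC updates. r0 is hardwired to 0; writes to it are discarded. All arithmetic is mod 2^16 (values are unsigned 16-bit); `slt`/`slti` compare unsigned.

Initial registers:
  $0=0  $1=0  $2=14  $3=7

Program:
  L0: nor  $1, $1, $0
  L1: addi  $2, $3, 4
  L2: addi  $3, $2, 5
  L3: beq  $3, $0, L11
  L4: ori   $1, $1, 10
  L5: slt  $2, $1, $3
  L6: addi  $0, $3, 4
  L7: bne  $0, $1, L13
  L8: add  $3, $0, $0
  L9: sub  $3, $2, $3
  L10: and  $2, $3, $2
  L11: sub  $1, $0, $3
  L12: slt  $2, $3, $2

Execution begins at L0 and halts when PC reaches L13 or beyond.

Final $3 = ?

  step pc=0: nor  $1, $1, $0  regs=(0,65535,14,7)
  step pc=1: addi  $2, $3, 4  regs=(0,65535,11,7)
  step pc=2: addi  $3, $2, 5  regs=(0,65535,11,16)
  step pc=3: beq  $3, $0, L11  cond=F  regs=(0,65535,11,16)
  step pc=4: ori   $1, $1, 10  regs=(0,65535,11,16)
  step pc=5: slt  $2, $1, $3  regs=(0,65535,0,16)
  step pc=6: addi  $0, $3, 4  regs=(0,65535,0,16)
  step pc=7: bne  $0, $1, L13  cond=T  regs=(0,65535,0,16)
  step pc=8: add  $3, $0, $0  regs=(0,65535,0,0)

0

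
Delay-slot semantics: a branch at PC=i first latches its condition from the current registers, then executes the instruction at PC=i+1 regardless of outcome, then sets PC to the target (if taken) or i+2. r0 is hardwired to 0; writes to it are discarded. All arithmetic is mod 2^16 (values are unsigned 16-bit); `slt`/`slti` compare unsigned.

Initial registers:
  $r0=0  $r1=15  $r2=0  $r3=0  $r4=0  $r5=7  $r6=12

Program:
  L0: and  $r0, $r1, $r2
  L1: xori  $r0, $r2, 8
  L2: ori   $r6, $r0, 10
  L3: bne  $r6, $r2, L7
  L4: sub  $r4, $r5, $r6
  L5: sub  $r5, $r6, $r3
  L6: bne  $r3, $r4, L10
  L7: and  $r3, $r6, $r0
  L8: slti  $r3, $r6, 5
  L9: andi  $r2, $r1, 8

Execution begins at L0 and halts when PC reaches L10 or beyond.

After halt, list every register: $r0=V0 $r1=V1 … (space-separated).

#0 and  $r0, $r1, $r2 ; 0/15/0/0/0/7/12
#1 xori  $r0, $r2, 8 ; 0/15/0/0/0/7/12
#2 ori   $r6, $r0, 10 ; 0/15/0/0/0/7/10
#3 bne  $r6, $r2, L7 ; 0/15/0/0/0/7/10 ; →target
#4 sub  $r4, $r5, $r6 ; 0/15/0/0/65533/7/10
#7 and  $r3, $r6, $r0 ; 0/15/0/0/65533/7/10
#8 slti  $r3, $r6, 5 ; 0/15/0/0/65533/7/10
#9 andi  $r2, $r1, 8 ; 0/15/8/0/65533/7/10

$r0=0 $r1=15 $r2=8 $r3=0 $r4=65533 $r5=7 $r6=10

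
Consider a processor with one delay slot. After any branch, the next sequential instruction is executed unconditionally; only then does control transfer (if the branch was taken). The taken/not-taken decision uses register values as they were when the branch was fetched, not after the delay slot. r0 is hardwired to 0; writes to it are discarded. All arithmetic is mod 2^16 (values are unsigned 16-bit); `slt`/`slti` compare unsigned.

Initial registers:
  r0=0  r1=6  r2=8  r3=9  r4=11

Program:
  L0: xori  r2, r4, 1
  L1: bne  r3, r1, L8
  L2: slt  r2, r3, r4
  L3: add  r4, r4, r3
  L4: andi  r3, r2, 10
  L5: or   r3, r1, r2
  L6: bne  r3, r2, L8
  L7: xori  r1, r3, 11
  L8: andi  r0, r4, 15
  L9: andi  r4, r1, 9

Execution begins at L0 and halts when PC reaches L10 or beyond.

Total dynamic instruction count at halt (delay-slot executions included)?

  step pc=0: xori  r2, r4, 1  regs=(0,6,10,9,11)
  step pc=1: bne  r3, r1, L8  cond=T  regs=(0,6,10,9,11)
  step pc=2: slt  r2, r3, r4  regs=(0,6,1,9,11)
  step pc=8: andi  r0, r4, 15  regs=(0,6,1,9,11)
  step pc=9: andi  r4, r1, 9  regs=(0,6,1,9,0)

5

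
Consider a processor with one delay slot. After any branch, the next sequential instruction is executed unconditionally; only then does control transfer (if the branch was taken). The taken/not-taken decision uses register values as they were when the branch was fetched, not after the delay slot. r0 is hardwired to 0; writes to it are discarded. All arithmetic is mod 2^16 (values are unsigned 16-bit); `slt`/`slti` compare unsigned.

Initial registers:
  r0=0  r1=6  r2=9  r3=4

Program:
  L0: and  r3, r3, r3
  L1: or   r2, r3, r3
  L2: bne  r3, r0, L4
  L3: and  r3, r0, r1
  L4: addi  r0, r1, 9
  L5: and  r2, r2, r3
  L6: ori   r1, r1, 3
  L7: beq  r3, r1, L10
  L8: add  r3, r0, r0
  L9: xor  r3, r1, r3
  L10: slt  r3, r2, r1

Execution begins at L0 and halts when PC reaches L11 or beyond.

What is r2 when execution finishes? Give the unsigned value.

0

  step pc=0: and  r3, r3, r3  regs=(0,6,9,4)
  step pc=1: or   r2, r3, r3  regs=(0,6,4,4)
  step pc=2: bne  r3, r0, L4  cond=T  regs=(0,6,4,4)
  step pc=3: and  r3, r0, r1  regs=(0,6,4,0)
  step pc=4: addi  r0, r1, 9  regs=(0,6,4,0)
  step pc=5: and  r2, r2, r3  regs=(0,6,0,0)
  step pc=6: ori   r1, r1, 3  regs=(0,7,0,0)
  step pc=7: beq  r3, r1, L10  cond=F  regs=(0,7,0,0)
  step pc=8: add  r3, r0, r0  regs=(0,7,0,0)
  step pc=9: xor  r3, r1, r3  regs=(0,7,0,7)
  step pc=10: slt  r3, r2, r1  regs=(0,7,0,1)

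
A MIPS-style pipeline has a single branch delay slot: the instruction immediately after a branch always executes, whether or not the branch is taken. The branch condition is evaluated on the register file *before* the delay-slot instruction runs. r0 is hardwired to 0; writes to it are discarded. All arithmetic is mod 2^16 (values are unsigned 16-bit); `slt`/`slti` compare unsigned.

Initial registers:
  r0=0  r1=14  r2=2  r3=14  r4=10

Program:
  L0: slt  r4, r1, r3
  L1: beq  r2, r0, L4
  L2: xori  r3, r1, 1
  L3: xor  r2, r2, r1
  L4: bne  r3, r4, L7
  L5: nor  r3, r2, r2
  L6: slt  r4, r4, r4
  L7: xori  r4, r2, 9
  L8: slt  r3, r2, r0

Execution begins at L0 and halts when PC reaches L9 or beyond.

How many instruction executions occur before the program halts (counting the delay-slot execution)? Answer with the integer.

8

PC=0  slt  r4, r1, r3        | r0=0 r1=14 r2=2 r3=14 r4=0
PC=1  beq  r2, r0, L4        | r0=0 r1=14 r2=2 r3=14 r4=0  [not taken]
PC=2  xori  r3, r1, 1        | r0=0 r1=14 r2=2 r3=15 r4=0
PC=3  xor  r2, r2, r1        | r0=0 r1=14 r2=12 r3=15 r4=0
PC=4  bne  r3, r4, L7        | r0=0 r1=14 r2=12 r3=15 r4=0  [TAKEN]
PC=5  nor  r3, r2, r2        | r0=0 r1=14 r2=12 r3=65523 r4=0
PC=7  xori  r4, r2, 9        | r0=0 r1=14 r2=12 r3=65523 r4=5
PC=8  slt  r3, r2, r0        | r0=0 r1=14 r2=12 r3=0 r4=5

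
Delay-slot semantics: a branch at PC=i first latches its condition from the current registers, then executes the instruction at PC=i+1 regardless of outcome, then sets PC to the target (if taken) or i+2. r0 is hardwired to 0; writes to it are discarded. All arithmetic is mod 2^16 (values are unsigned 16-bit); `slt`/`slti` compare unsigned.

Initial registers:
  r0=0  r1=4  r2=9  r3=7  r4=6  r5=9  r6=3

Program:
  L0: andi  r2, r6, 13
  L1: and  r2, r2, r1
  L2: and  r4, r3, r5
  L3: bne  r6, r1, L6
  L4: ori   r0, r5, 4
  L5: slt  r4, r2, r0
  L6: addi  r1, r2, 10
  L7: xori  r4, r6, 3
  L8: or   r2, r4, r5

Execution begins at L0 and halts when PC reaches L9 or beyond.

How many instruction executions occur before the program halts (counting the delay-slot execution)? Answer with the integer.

#0 andi  r2, r6, 13 ; 0/4/1/7/6/9/3
#1 and  r2, r2, r1 ; 0/4/0/7/6/9/3
#2 and  r4, r3, r5 ; 0/4/0/7/1/9/3
#3 bne  r6, r1, L6 ; 0/4/0/7/1/9/3 ; →target
#4 ori   r0, r5, 4 ; 0/4/0/7/1/9/3
#6 addi  r1, r2, 10 ; 0/10/0/7/1/9/3
#7 xori  r4, r6, 3 ; 0/10/0/7/0/9/3
#8 or   r2, r4, r5 ; 0/10/9/7/0/9/3

8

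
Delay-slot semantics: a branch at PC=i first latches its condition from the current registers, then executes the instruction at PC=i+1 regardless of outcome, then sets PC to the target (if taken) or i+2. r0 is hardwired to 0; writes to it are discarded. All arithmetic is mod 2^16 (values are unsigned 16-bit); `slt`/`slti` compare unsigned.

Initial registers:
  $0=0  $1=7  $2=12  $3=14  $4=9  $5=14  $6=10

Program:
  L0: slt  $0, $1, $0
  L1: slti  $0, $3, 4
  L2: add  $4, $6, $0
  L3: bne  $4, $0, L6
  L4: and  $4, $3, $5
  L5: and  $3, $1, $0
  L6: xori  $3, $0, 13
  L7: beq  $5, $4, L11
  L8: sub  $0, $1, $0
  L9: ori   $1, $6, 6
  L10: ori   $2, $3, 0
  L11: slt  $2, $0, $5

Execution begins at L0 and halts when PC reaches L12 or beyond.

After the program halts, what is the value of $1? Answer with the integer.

#0 slt  $0, $1, $0 ; 0/7/12/14/9/14/10
#1 slti  $0, $3, 4 ; 0/7/12/14/9/14/10
#2 add  $4, $6, $0 ; 0/7/12/14/10/14/10
#3 bne  $4, $0, L6 ; 0/7/12/14/10/14/10 ; →target
#4 and  $4, $3, $5 ; 0/7/12/14/14/14/10
#6 xori  $3, $0, 13 ; 0/7/12/13/14/14/10
#7 beq  $5, $4, L11 ; 0/7/12/13/14/14/10 ; →target
#8 sub  $0, $1, $0 ; 0/7/12/13/14/14/10
#11 slt  $2, $0, $5 ; 0/7/1/13/14/14/10

7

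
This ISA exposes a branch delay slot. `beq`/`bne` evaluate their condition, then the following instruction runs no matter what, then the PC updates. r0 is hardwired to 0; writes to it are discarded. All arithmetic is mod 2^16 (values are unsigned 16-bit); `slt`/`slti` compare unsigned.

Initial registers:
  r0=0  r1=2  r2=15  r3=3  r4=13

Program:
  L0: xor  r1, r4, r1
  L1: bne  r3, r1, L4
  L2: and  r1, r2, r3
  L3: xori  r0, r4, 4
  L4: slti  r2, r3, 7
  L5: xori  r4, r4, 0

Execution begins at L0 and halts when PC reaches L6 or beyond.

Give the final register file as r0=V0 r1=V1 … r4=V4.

  step pc=0: xor  r1, r4, r1  regs=(0,15,15,3,13)
  step pc=1: bne  r3, r1, L4  cond=T  regs=(0,15,15,3,13)
  step pc=2: and  r1, r2, r3  regs=(0,3,15,3,13)
  step pc=4: slti  r2, r3, 7  regs=(0,3,1,3,13)
  step pc=5: xori  r4, r4, 0  regs=(0,3,1,3,13)

r0=0 r1=3 r2=1 r3=3 r4=13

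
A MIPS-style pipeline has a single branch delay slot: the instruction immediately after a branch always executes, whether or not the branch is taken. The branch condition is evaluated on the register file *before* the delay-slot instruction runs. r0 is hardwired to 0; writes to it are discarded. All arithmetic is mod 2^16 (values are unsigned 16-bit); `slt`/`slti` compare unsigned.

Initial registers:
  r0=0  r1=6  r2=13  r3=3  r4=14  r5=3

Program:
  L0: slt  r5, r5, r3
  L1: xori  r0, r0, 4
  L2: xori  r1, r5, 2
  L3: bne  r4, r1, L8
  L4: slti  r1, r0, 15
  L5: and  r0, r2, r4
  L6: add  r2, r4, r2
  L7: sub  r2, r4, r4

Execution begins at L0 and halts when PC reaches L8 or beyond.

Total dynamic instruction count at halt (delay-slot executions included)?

5

#0 slt  r5, r5, r3 ; 0/6/13/3/14/0
#1 xori  r0, r0, 4 ; 0/6/13/3/14/0
#2 xori  r1, r5, 2 ; 0/2/13/3/14/0
#3 bne  r4, r1, L8 ; 0/2/13/3/14/0 ; →target
#4 slti  r1, r0, 15 ; 0/1/13/3/14/0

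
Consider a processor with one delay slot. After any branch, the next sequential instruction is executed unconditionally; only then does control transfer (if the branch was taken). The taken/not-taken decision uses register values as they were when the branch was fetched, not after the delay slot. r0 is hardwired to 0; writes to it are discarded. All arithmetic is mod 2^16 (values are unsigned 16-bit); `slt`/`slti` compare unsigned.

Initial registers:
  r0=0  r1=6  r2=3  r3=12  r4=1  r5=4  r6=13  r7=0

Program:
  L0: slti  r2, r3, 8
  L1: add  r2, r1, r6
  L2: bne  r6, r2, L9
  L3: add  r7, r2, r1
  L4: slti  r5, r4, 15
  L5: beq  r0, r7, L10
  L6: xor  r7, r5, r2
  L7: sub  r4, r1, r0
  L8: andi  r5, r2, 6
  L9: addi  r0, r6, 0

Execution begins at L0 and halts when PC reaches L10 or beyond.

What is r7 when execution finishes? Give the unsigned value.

25

PC=0  slti  r2, r3, 8        | r0=0 r1=6 r2=0 r3=12 r4=1 r5=4 r6=13 r7=0
PC=1  add  r2, r1, r6        | r0=0 r1=6 r2=19 r3=12 r4=1 r5=4 r6=13 r7=0
PC=2  bne  r6, r2, L9        | r0=0 r1=6 r2=19 r3=12 r4=1 r5=4 r6=13 r7=0  [TAKEN]
PC=3  add  r7, r2, r1        | r0=0 r1=6 r2=19 r3=12 r4=1 r5=4 r6=13 r7=25
PC=9  addi  r0, r6, 0        | r0=0 r1=6 r2=19 r3=12 r4=1 r5=4 r6=13 r7=25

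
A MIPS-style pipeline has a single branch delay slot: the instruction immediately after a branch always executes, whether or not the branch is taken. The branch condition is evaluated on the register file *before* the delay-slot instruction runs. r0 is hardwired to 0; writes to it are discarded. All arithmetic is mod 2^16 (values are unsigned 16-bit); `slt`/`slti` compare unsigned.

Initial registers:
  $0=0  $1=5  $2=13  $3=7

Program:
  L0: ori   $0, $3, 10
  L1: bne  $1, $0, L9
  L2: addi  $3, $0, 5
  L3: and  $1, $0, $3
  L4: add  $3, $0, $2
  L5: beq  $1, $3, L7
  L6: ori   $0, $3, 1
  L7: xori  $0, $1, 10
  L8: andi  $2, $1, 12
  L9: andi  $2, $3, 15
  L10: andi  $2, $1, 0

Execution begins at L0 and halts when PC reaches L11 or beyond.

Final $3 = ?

#0 ori   $0, $3, 10 ; 0/5/13/7
#1 bne  $1, $0, L9 ; 0/5/13/7 ; →target
#2 addi  $3, $0, 5 ; 0/5/13/5
#9 andi  $2, $3, 15 ; 0/5/5/5
#10 andi  $2, $1, 0 ; 0/5/0/5

5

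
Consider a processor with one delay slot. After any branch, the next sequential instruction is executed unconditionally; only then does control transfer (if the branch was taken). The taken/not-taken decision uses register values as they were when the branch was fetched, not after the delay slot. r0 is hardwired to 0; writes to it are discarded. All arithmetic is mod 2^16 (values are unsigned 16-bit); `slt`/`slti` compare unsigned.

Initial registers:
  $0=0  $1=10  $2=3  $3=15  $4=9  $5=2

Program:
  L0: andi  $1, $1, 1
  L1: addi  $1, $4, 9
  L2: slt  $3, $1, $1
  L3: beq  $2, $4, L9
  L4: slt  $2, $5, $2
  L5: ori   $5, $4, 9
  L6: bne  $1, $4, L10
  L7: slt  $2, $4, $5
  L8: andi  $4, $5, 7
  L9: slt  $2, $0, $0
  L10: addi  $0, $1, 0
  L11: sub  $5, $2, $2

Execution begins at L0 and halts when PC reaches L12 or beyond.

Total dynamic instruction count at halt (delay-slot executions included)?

10

PC=0  andi  $1, $1, 1        | $0=0 $1=0 $2=3 $3=15 $4=9 $5=2
PC=1  addi  $1, $4, 9        | $0=0 $1=18 $2=3 $3=15 $4=9 $5=2
PC=2  slt  $3, $1, $1        | $0=0 $1=18 $2=3 $3=0 $4=9 $5=2
PC=3  beq  $2, $4, L9        | $0=0 $1=18 $2=3 $3=0 $4=9 $5=2  [not taken]
PC=4  slt  $2, $5, $2        | $0=0 $1=18 $2=1 $3=0 $4=9 $5=2
PC=5  ori   $5, $4, 9        | $0=0 $1=18 $2=1 $3=0 $4=9 $5=9
PC=6  bne  $1, $4, L10       | $0=0 $1=18 $2=1 $3=0 $4=9 $5=9  [TAKEN]
PC=7  slt  $2, $4, $5        | $0=0 $1=18 $2=0 $3=0 $4=9 $5=9
PC=10 addi  $0, $1, 0        | $0=0 $1=18 $2=0 $3=0 $4=9 $5=9
PC=11 sub  $5, $2, $2        | $0=0 $1=18 $2=0 $3=0 $4=9 $5=0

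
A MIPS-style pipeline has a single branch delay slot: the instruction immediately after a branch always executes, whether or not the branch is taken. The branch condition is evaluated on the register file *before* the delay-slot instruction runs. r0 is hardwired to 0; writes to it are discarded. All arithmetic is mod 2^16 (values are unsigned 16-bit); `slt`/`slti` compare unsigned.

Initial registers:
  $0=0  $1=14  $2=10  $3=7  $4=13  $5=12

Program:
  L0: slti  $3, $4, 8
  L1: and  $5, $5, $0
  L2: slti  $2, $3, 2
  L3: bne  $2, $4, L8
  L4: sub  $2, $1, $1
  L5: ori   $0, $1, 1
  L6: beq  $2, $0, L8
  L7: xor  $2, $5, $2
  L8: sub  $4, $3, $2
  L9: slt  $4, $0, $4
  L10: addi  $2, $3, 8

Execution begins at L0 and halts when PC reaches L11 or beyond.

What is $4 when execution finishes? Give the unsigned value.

0

[0] slti  $3, $4, 8  →  {$0:0, $1:14, $2:10, $3:0, $4:13, $5:12}
[1] and  $5, $5, $0  →  {$0:0, $1:14, $2:10, $3:0, $4:13, $5:0}
[2] slti  $2, $3, 2  →  {$0:0, $1:14, $2:1, $3:0, $4:13, $5:0}
[3] bne  $2, $4, L8  →  {$0:0, $1:14, $2:1, $3:0, $4:13, $5:0}  ⟨branch taken⟩
[4] sub  $2, $1, $1  →  {$0:0, $1:14, $2:0, $3:0, $4:13, $5:0}
[8] sub  $4, $3, $2  →  {$0:0, $1:14, $2:0, $3:0, $4:0, $5:0}
[9] slt  $4, $0, $4  →  {$0:0, $1:14, $2:0, $3:0, $4:0, $5:0}
[10] addi  $2, $3, 8  →  {$0:0, $1:14, $2:8, $3:0, $4:0, $5:0}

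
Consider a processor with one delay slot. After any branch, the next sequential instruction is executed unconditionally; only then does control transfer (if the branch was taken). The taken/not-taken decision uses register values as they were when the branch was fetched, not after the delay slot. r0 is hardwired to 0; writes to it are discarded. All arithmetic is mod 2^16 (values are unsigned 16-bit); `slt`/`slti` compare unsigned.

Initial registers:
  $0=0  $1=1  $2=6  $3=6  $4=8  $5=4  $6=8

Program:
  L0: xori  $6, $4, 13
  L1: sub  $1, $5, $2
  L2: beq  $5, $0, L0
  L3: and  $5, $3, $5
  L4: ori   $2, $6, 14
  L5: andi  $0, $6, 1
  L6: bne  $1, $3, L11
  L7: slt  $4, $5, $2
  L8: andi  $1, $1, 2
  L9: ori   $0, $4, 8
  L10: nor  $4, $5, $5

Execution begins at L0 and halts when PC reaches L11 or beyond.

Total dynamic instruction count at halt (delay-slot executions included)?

[0] xori  $6, $4, 13  →  {$0:0, $1:1, $2:6, $3:6, $4:8, $5:4, $6:5}
[1] sub  $1, $5, $2  →  {$0:0, $1:65534, $2:6, $3:6, $4:8, $5:4, $6:5}
[2] beq  $5, $0, L0  →  {$0:0, $1:65534, $2:6, $3:6, $4:8, $5:4, $6:5}  ⟨branch fallthrough⟩
[3] and  $5, $3, $5  →  {$0:0, $1:65534, $2:6, $3:6, $4:8, $5:4, $6:5}
[4] ori   $2, $6, 14  →  {$0:0, $1:65534, $2:15, $3:6, $4:8, $5:4, $6:5}
[5] andi  $0, $6, 1  →  {$0:0, $1:65534, $2:15, $3:6, $4:8, $5:4, $6:5}
[6] bne  $1, $3, L11  →  {$0:0, $1:65534, $2:15, $3:6, $4:8, $5:4, $6:5}  ⟨branch taken⟩
[7] slt  $4, $5, $2  →  {$0:0, $1:65534, $2:15, $3:6, $4:1, $5:4, $6:5}

8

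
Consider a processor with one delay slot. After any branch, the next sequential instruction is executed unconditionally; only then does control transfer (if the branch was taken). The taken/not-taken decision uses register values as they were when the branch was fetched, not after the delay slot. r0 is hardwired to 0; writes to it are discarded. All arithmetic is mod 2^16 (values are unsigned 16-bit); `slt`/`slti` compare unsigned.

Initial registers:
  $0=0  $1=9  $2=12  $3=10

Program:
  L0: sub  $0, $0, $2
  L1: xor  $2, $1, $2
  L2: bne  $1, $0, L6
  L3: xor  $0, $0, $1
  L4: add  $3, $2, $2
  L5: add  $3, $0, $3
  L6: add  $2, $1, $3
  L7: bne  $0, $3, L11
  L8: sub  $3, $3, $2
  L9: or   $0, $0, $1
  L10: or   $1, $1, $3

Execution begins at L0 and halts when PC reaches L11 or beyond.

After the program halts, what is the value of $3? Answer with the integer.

65527

  step pc=0: sub  $0, $0, $2  regs=(0,9,12,10)
  step pc=1: xor  $2, $1, $2  regs=(0,9,5,10)
  step pc=2: bne  $1, $0, L6  cond=T  regs=(0,9,5,10)
  step pc=3: xor  $0, $0, $1  regs=(0,9,5,10)
  step pc=6: add  $2, $1, $3  regs=(0,9,19,10)
  step pc=7: bne  $0, $3, L11  cond=T  regs=(0,9,19,10)
  step pc=8: sub  $3, $3, $2  regs=(0,9,19,65527)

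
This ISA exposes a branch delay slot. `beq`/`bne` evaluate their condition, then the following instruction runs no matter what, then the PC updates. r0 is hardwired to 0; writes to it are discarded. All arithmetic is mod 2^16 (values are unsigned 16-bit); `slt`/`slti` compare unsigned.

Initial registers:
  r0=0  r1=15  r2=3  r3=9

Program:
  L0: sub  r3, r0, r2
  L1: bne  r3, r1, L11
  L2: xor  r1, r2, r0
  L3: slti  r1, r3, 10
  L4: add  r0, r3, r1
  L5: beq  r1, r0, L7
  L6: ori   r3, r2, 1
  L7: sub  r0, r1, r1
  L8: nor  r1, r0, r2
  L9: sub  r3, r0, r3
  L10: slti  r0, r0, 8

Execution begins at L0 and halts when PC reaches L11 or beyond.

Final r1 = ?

PC=0  sub  r3, r0, r2        | r0=0 r1=15 r2=3 r3=65533
PC=1  bne  r3, r1, L11       | r0=0 r1=15 r2=3 r3=65533  [TAKEN]
PC=2  xor  r1, r2, r0        | r0=0 r1=3 r2=3 r3=65533

3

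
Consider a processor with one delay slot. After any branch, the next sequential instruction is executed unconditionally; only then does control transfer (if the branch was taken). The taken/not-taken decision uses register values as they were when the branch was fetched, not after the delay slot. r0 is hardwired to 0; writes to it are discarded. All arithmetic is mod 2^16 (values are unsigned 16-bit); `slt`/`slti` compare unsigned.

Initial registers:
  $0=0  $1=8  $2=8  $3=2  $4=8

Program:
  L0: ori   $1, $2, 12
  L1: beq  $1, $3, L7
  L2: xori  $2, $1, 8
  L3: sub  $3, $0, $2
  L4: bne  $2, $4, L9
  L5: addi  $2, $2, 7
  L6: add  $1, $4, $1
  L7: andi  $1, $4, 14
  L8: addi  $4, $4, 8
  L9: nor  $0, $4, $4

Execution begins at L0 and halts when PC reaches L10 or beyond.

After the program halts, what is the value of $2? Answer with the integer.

[0] ori   $1, $2, 12  →  {$0:0, $1:12, $2:8, $3:2, $4:8}
[1] beq  $1, $3, L7  →  {$0:0, $1:12, $2:8, $3:2, $4:8}  ⟨branch fallthrough⟩
[2] xori  $2, $1, 8  →  {$0:0, $1:12, $2:4, $3:2, $4:8}
[3] sub  $3, $0, $2  →  {$0:0, $1:12, $2:4, $3:65532, $4:8}
[4] bne  $2, $4, L9  →  {$0:0, $1:12, $2:4, $3:65532, $4:8}  ⟨branch taken⟩
[5] addi  $2, $2, 7  →  {$0:0, $1:12, $2:11, $3:65532, $4:8}
[9] nor  $0, $4, $4  →  {$0:0, $1:12, $2:11, $3:65532, $4:8}

11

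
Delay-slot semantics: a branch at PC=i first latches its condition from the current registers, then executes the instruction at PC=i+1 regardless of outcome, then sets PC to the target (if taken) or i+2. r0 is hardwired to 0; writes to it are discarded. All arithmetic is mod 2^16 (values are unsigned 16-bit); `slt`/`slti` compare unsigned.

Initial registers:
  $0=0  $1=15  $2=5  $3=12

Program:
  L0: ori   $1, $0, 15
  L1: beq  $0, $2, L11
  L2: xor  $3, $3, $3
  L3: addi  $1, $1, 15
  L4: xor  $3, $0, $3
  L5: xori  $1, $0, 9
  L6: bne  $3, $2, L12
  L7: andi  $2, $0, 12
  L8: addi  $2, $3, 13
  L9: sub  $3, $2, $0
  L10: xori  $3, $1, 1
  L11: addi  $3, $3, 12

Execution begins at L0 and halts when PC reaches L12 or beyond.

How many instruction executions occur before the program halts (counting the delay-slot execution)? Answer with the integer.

[0] ori   $1, $0, 15  →  {$0:0, $1:15, $2:5, $3:12}
[1] beq  $0, $2, L11  →  {$0:0, $1:15, $2:5, $3:12}  ⟨branch fallthrough⟩
[2] xor  $3, $3, $3  →  {$0:0, $1:15, $2:5, $3:0}
[3] addi  $1, $1, 15  →  {$0:0, $1:30, $2:5, $3:0}
[4] xor  $3, $0, $3  →  {$0:0, $1:30, $2:5, $3:0}
[5] xori  $1, $0, 9  →  {$0:0, $1:9, $2:5, $3:0}
[6] bne  $3, $2, L12  →  {$0:0, $1:9, $2:5, $3:0}  ⟨branch taken⟩
[7] andi  $2, $0, 12  →  {$0:0, $1:9, $2:0, $3:0}

8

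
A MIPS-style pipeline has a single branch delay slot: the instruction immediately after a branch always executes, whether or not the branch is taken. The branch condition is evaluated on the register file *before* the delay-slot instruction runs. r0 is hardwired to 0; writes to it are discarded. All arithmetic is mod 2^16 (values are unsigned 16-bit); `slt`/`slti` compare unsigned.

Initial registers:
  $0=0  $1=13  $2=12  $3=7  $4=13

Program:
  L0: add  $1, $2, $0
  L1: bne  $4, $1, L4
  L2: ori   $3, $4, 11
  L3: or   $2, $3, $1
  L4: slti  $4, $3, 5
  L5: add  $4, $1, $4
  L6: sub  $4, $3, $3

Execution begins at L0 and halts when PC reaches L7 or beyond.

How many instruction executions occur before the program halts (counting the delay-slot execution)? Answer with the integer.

6

#0 add  $1, $2, $0 ; 0/12/12/7/13
#1 bne  $4, $1, L4 ; 0/12/12/7/13 ; →target
#2 ori   $3, $4, 11 ; 0/12/12/15/13
#4 slti  $4, $3, 5 ; 0/12/12/15/0
#5 add  $4, $1, $4 ; 0/12/12/15/12
#6 sub  $4, $3, $3 ; 0/12/12/15/0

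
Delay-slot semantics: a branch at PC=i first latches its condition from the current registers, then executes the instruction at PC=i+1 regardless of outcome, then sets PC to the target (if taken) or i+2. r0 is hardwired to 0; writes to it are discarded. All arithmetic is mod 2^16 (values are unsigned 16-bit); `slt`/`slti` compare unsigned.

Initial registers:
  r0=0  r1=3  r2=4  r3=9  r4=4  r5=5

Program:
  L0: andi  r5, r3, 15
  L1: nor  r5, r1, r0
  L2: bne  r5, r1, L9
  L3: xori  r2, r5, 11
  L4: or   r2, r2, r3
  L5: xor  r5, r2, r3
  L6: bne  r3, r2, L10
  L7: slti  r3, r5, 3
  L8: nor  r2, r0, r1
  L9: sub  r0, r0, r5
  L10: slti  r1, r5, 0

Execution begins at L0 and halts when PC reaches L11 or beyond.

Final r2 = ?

65527

[0] andi  r5, r3, 15  →  {r0:0, r1:3, r2:4, r3:9, r4:4, r5:9}
[1] nor  r5, r1, r0  →  {r0:0, r1:3, r2:4, r3:9, r4:4, r5:65532}
[2] bne  r5, r1, L9  →  {r0:0, r1:3, r2:4, r3:9, r4:4, r5:65532}  ⟨branch taken⟩
[3] xori  r2, r5, 11  →  {r0:0, r1:3, r2:65527, r3:9, r4:4, r5:65532}
[9] sub  r0, r0, r5  →  {r0:0, r1:3, r2:65527, r3:9, r4:4, r5:65532}
[10] slti  r1, r5, 0  →  {r0:0, r1:0, r2:65527, r3:9, r4:4, r5:65532}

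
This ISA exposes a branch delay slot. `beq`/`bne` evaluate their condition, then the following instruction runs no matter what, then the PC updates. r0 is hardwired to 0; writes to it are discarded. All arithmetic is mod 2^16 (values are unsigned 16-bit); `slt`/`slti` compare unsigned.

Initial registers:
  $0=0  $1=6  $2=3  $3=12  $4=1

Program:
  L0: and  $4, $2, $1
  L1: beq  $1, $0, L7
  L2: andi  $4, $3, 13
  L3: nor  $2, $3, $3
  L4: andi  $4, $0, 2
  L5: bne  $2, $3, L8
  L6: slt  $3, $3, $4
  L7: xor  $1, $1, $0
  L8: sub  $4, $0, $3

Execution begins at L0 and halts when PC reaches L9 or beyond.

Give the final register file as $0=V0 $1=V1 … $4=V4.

PC=0  and  $4, $2, $1        | $0=0 $1=6 $2=3 $3=12 $4=2
PC=1  beq  $1, $0, L7        | $0=0 $1=6 $2=3 $3=12 $4=2  [not taken]
PC=2  andi  $4, $3, 13       | $0=0 $1=6 $2=3 $3=12 $4=12
PC=3  nor  $2, $3, $3        | $0=0 $1=6 $2=65523 $3=12 $4=12
PC=4  andi  $4, $0, 2        | $0=0 $1=6 $2=65523 $3=12 $4=0
PC=5  bne  $2, $3, L8        | $0=0 $1=6 $2=65523 $3=12 $4=0  [TAKEN]
PC=6  slt  $3, $3, $4        | $0=0 $1=6 $2=65523 $3=0 $4=0
PC=8  sub  $4, $0, $3        | $0=0 $1=6 $2=65523 $3=0 $4=0

$0=0 $1=6 $2=65523 $3=0 $4=0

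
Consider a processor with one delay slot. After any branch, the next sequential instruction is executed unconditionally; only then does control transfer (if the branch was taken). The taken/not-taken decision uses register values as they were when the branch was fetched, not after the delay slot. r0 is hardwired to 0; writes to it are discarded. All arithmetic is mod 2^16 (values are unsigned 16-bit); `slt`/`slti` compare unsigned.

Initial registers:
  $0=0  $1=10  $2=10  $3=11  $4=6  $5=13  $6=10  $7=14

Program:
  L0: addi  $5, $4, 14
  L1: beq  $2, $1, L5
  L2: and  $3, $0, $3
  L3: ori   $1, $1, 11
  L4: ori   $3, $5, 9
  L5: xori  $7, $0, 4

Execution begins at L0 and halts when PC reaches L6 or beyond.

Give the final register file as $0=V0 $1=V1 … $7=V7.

$0=0 $1=10 $2=10 $3=0 $4=6 $5=20 $6=10 $7=4

[0] addi  $5, $4, 14  →  {$0:0, $1:10, $2:10, $3:11, $4:6, $5:20, $6:10, $7:14}
[1] beq  $2, $1, L5  →  {$0:0, $1:10, $2:10, $3:11, $4:6, $5:20, $6:10, $7:14}  ⟨branch taken⟩
[2] and  $3, $0, $3  →  {$0:0, $1:10, $2:10, $3:0, $4:6, $5:20, $6:10, $7:14}
[5] xori  $7, $0, 4  →  {$0:0, $1:10, $2:10, $3:0, $4:6, $5:20, $6:10, $7:4}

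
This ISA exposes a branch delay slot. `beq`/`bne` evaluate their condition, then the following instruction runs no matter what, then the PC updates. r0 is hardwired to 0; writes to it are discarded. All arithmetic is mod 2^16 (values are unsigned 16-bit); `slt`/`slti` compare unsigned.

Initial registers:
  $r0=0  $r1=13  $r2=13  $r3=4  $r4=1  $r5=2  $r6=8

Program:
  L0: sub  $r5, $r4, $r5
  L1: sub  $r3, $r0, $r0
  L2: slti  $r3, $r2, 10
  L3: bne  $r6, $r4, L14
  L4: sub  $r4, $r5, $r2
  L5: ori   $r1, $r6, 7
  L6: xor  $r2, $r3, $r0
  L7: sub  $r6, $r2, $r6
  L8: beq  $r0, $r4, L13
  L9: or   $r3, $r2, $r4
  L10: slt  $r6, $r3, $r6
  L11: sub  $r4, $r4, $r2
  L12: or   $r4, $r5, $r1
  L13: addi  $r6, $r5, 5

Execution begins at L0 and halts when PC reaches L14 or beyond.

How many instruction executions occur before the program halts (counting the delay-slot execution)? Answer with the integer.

5

[0] sub  $r5, $r4, $r5  →  {$r0:0, $r1:13, $r2:13, $r3:4, $r4:1, $r5:65535, $r6:8}
[1] sub  $r3, $r0, $r0  →  {$r0:0, $r1:13, $r2:13, $r3:0, $r4:1, $r5:65535, $r6:8}
[2] slti  $r3, $r2, 10  →  {$r0:0, $r1:13, $r2:13, $r3:0, $r4:1, $r5:65535, $r6:8}
[3] bne  $r6, $r4, L14  →  {$r0:0, $r1:13, $r2:13, $r3:0, $r4:1, $r5:65535, $r6:8}  ⟨branch taken⟩
[4] sub  $r4, $r5, $r2  →  {$r0:0, $r1:13, $r2:13, $r3:0, $r4:65522, $r5:65535, $r6:8}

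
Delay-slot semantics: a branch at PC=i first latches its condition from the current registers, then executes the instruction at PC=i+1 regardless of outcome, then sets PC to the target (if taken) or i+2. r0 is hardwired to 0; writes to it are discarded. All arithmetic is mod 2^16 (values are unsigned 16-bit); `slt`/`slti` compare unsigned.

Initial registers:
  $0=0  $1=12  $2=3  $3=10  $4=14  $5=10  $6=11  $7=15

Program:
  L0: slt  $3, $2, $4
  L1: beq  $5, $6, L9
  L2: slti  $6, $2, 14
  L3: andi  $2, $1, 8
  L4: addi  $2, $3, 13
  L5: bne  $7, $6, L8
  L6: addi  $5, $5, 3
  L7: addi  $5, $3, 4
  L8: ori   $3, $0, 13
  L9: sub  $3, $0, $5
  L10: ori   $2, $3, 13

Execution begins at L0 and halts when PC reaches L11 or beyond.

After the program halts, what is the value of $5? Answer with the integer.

13

[0] slt  $3, $2, $4  →  {$0:0, $1:12, $2:3, $3:1, $4:14, $5:10, $6:11, $7:15}
[1] beq  $5, $6, L9  →  {$0:0, $1:12, $2:3, $3:1, $4:14, $5:10, $6:11, $7:15}  ⟨branch fallthrough⟩
[2] slti  $6, $2, 14  →  {$0:0, $1:12, $2:3, $3:1, $4:14, $5:10, $6:1, $7:15}
[3] andi  $2, $1, 8  →  {$0:0, $1:12, $2:8, $3:1, $4:14, $5:10, $6:1, $7:15}
[4] addi  $2, $3, 13  →  {$0:0, $1:12, $2:14, $3:1, $4:14, $5:10, $6:1, $7:15}
[5] bne  $7, $6, L8  →  {$0:0, $1:12, $2:14, $3:1, $4:14, $5:10, $6:1, $7:15}  ⟨branch taken⟩
[6] addi  $5, $5, 3  →  {$0:0, $1:12, $2:14, $3:1, $4:14, $5:13, $6:1, $7:15}
[8] ori   $3, $0, 13  →  {$0:0, $1:12, $2:14, $3:13, $4:14, $5:13, $6:1, $7:15}
[9] sub  $3, $0, $5  →  {$0:0, $1:12, $2:14, $3:65523, $4:14, $5:13, $6:1, $7:15}
[10] ori   $2, $3, 13  →  {$0:0, $1:12, $2:65535, $3:65523, $4:14, $5:13, $6:1, $7:15}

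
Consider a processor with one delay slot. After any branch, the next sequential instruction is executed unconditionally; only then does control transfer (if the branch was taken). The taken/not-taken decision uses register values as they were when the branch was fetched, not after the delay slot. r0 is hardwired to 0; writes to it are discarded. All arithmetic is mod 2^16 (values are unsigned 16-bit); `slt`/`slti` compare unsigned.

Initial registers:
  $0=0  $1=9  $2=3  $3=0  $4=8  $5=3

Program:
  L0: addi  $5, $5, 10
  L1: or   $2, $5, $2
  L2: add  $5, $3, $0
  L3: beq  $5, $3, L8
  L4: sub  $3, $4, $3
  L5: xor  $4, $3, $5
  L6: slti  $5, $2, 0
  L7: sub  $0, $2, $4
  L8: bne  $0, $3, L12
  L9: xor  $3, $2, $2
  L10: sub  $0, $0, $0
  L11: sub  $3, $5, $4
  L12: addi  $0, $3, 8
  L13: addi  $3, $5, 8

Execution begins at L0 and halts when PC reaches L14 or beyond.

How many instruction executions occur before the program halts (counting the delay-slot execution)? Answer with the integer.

#0 addi  $5, $5, 10 ; 0/9/3/0/8/13
#1 or   $2, $5, $2 ; 0/9/15/0/8/13
#2 add  $5, $3, $0 ; 0/9/15/0/8/0
#3 beq  $5, $3, L8 ; 0/9/15/0/8/0 ; →target
#4 sub  $3, $4, $3 ; 0/9/15/8/8/0
#8 bne  $0, $3, L12 ; 0/9/15/8/8/0 ; →target
#9 xor  $3, $2, $2 ; 0/9/15/0/8/0
#12 addi  $0, $3, 8 ; 0/9/15/0/8/0
#13 addi  $3, $5, 8 ; 0/9/15/8/8/0

9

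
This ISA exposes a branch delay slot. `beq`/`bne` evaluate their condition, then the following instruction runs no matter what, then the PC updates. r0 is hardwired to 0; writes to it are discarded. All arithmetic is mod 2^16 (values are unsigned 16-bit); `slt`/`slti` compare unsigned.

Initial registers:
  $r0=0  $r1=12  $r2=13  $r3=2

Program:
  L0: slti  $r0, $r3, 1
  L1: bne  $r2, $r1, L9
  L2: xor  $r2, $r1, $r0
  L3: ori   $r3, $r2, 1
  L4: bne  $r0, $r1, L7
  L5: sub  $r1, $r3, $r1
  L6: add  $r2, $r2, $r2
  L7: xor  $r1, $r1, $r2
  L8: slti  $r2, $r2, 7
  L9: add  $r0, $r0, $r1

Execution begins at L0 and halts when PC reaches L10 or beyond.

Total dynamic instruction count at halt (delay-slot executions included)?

PC=0  slti  $r0, $r3, 1      | $r0=0 $r1=12 $r2=13 $r3=2
PC=1  bne  $r2, $r1, L9      | $r0=0 $r1=12 $r2=13 $r3=2  [TAKEN]
PC=2  xor  $r2, $r1, $r0     | $r0=0 $r1=12 $r2=12 $r3=2
PC=9  add  $r0, $r0, $r1     | $r0=0 $r1=12 $r2=12 $r3=2

4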